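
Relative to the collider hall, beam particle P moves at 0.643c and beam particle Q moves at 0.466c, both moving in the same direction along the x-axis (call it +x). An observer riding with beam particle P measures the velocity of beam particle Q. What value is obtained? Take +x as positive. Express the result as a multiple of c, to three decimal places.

-0.253c

β_A = 0.643, β_B = 0.466.
Transform to A's frame with the inverse velocity-addition law: u' = (u − v)/(1 − uv/c²), taking u = β_B and v = β_A.
u' = (0.466 − 0.643) / (1 − (0.643)(0.466)) = -0.1770/0.7004 = -0.2527.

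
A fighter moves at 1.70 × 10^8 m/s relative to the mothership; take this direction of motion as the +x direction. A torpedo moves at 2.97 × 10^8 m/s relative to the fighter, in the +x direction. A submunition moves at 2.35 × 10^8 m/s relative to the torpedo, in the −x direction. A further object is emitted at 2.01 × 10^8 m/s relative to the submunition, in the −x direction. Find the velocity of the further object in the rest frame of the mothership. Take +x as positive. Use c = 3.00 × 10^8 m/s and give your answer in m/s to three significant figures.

+2.67 × 10^8 m/s

Apply u = (u' + v)/(1 + u'v/c²) successively, working outward toward the mothership.
(Dividing each given speed by c = 3.00 × 10^8 m/s to work in units of c.)
Start: velocity of the fighter relative to the mothership = 0.5667c.
Compose with the torpedo (u' = 0.990 in the fighter frame): u_1 = (0.990 + 0.567) / (1 + 0.990·0.567) = 1.5567/1.5610 = 0.9972.
Compose with the submunition (u' = -0.783 in the torpedo frame): u_2 = (-0.783 + 0.997) / (1 + (-0.783)·0.997) = 0.2139/0.2188 = 0.9774.
Compose with the further object (u' = -0.670 in the submunition frame): u_3 = (-0.670 + 0.977) / (1 + (-0.670)·0.977) = 0.3074/0.3452 = 0.8905.
So u = 0.8905 × 3.00 × 10^8 m/s.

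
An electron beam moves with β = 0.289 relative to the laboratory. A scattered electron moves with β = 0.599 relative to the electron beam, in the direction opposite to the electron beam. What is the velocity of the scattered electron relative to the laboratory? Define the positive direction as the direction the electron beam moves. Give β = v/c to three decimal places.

β = -0.375

With v = 0.289 and u' = -0.599 (in units of c),
u = (u' + v)/(1 + u'v/c²):
u = (-0.599 + 0.289) / (1 + (-0.599)·0.289) = -0.3100/0.8269 = -0.3749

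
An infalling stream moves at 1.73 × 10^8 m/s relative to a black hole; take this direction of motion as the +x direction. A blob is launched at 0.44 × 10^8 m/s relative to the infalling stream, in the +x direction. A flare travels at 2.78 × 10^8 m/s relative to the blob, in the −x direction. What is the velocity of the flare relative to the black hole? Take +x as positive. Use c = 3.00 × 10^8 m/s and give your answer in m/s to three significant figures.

Apply u = (u' + v)/(1 + u'v/c²) successively, working outward toward the black hole.
(Dividing each given speed by c = 3.00 × 10^8 m/s to work in units of c.)
Start: velocity of the infalling stream relative to the black hole = 0.5767c.
Compose with the blob (u' = 0.147 in the infalling stream frame): u_1 = (0.147 + 0.577) / (1 + 0.147·0.577) = 0.7233/1.0846 = 0.6669.
Compose with the flare (u' = -0.927 in the blob frame): u_2 = (-0.927 + 0.667) / (1 + (-0.927)·0.667) = -0.2597/0.3820 = -0.6800.
So u = -0.6800 × 3.00 × 10^8 m/s.

-2.04 × 10^8 m/s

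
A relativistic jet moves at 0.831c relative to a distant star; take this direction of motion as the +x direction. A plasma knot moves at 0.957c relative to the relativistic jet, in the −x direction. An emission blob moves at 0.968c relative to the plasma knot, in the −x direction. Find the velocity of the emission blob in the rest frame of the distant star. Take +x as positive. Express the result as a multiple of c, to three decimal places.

-0.992c

Apply u = (u' + v)/(1 + u'v/c²) successively, working outward toward the distant star.
Start: velocity of the relativistic jet relative to the distant star = 0.8310c.
Compose with the plasma knot (u' = -0.957 in the relativistic jet frame): u_1 = (-0.957 + 0.831) / (1 + (-0.957)·0.831) = -0.1260/0.2047 = -0.6154.
Compose with the emission blob (u' = -0.968 in the plasma knot frame): u_2 = (-0.968 + (-0.615)) / (1 + (-0.968)·(-0.615)) = -1.5834/1.5957 = -0.9923.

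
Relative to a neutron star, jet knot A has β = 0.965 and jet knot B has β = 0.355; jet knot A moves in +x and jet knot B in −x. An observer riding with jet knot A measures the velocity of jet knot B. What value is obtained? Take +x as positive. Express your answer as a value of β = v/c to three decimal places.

β_A = 0.965, β_B = -0.355.
Transform to A's frame with the inverse velocity-addition law: u' = (u − v)/(1 − uv/c²), taking u = β_B and v = β_A.
u' = (-0.355 − 0.965) / (1 − (0.965)(-0.355)) = -1.3200/1.3426 = -0.9832.

β = -0.983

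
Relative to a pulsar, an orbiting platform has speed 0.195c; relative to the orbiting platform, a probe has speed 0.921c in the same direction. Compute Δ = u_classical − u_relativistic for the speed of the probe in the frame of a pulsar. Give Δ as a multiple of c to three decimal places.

Δ = 0.170c

Galilean: u_cl = 0.921 + 0.195 = 1.1160.
Relativistic: u_rel = (0.921 + 0.195) / (1 + 0.921·0.195) = 1.1160/1.1796 = 0.9461.
Δ = 1.1160 − 0.9461 = 0.1699.
(The classical prediction exceeds c; the relativistic result does not.)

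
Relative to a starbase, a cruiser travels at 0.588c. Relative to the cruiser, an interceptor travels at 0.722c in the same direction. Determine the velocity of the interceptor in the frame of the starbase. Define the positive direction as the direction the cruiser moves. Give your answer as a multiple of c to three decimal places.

With v = 0.588 and u' = 0.722 (in units of c),
u = (u' + v)/(1 + u'v/c²):
u = (0.722 + 0.588) / (1 + 0.722·0.588) = 1.3100/1.4245 = 0.9196

0.920c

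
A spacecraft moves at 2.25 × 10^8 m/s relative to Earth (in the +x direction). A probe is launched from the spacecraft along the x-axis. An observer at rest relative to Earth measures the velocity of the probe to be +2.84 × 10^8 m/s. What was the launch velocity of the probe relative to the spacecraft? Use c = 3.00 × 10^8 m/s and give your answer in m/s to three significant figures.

+2.03 × 10^8 m/s

v = 0.750c, u = 0.947c.
Invert the composition law: u' = (u − v)/(1 − uv/c²).
u' = (0.947 − 0.750) / (1 − (0.947)(0.750)) = 0.1967/0.2900 = 0.6782.
u' = 0.6782 × 3.00 × 10^8 m/s.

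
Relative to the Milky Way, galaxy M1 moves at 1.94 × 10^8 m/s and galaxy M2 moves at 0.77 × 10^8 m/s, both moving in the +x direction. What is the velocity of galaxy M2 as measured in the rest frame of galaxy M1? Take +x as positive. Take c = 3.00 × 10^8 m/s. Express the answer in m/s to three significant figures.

-1.40 × 10^8 m/s

β_A = 0.647, β_B = 0.257 (dividing each by c = 3.00 × 10^8 m/s).
Transform to A's frame with the inverse velocity-addition law: u' = (u − v)/(1 − uv/c²), taking u = β_B and v = β_A.
u' = (0.257 − 0.647) / (1 − (0.647)(0.257)) = -0.3900/0.8340 = -0.4676.
u' = -0.4676 × 3.00 × 10^8 m/s.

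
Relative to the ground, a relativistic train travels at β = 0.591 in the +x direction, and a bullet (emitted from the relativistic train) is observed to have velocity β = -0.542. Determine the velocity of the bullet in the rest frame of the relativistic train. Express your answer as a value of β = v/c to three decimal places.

β = -0.858

Invert the composition law: u' = (u − v)/(1 − uv/c²).
u' = (-0.542 − 0.591) / (1 − (-0.542)(0.591)) = -1.1330/1.3203 = -0.8581.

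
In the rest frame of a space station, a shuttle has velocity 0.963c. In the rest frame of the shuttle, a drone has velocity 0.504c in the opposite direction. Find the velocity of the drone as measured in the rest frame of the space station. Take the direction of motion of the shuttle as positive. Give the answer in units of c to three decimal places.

With v = 0.963 and u' = -0.504 (in units of c),
u = (u' + v)/(1 + u'v/c²):
u = (-0.504 + 0.963) / (1 + (-0.504)·0.963) = 0.4590/0.5146 = 0.8919
(Galilean addition would give +0.459c.)

+0.892c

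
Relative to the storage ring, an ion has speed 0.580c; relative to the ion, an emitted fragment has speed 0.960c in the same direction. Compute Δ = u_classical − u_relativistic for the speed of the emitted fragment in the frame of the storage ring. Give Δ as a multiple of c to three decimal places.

Galilean: u_cl = 0.960 + 0.580 = 1.5400.
Relativistic: u_rel = (0.960 + 0.580) / (1 + 0.960·0.580) = 1.5400/1.5568 = 0.9892.
Δ = 1.5400 − 0.9892 = 0.5508.
(The classical prediction exceeds c; the relativistic result does not.)

Δ = 0.551c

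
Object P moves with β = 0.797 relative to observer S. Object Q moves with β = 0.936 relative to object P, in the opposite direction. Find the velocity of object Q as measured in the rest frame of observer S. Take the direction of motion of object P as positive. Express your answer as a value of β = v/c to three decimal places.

β = -0.547

With v = 0.797 and u' = -0.936 (in units of c),
u = (u' + v)/(1 + u'v/c²):
u = (-0.936 + 0.797) / (1 + (-0.936)·0.797) = -0.1390/0.2540 = -0.5472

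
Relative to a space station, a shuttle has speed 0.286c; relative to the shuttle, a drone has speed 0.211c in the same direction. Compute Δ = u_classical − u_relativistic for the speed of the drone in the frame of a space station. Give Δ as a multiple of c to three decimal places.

Δ = 0.028c

Galilean: u_cl = 0.211 + 0.286 = 0.4970.
Relativistic: u_rel = (0.211 + 0.286) / (1 + 0.211·0.286) = 0.4970/1.0603 = 0.4687.
Δ = 0.4970 − 0.4687 = 0.0283.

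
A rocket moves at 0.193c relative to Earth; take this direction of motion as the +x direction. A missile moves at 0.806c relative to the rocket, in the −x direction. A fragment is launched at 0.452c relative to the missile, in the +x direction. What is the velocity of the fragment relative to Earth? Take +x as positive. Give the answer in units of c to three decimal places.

Apply u = (u' + v)/(1 + u'v/c²) successively, working outward toward Earth.
Start: velocity of the rocket relative to Earth = 0.1930c.
Compose with the missile (u' = -0.806 in the rocket frame): u_1 = (-0.806 + 0.193) / (1 + (-0.806)·0.193) = -0.6130/0.8444 = -0.7259.
Compose with the fragment (u' = 0.452 in the missile frame): u_2 = (0.452 + (-0.726)) / (1 + 0.452·(-0.726)) = -0.2739/0.6719 = -0.4077.

-0.408c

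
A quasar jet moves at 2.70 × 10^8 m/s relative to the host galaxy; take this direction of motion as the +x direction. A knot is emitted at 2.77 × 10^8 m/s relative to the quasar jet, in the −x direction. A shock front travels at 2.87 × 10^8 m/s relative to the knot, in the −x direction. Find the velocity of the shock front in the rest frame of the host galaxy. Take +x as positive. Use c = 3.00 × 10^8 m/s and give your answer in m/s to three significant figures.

-2.90 × 10^8 m/s

Apply u = (u' + v)/(1 + u'v/c²) successively, working outward toward the host galaxy.
(Dividing each given speed by c = 3.00 × 10^8 m/s to work in units of c.)
Start: velocity of the quasar jet relative to the host galaxy = 0.9000c.
Compose with the knot (u' = -0.923 in the quasar jet frame): u_1 = (-0.923 + 0.900) / (1 + (-0.923)·0.900) = -0.0233/0.1690 = -0.1381.
Compose with the shock front (u' = -0.957 in the knot frame): u_2 = (-0.957 + (-0.138)) / (1 + (-0.957)·(-0.138)) = -1.0947/1.1321 = -0.9670.
So u = -0.9670 × 3.00 × 10^8 m/s.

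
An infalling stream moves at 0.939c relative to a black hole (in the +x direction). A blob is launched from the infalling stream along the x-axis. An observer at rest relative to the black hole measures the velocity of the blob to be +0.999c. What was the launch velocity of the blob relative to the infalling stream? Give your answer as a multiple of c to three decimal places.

+0.969c

Invert the composition law: u' = (u − v)/(1 − uv/c²).
u' = (0.999 − 0.939) / (1 − (0.999)(0.939)) = 0.0600/0.0619 = 0.9687.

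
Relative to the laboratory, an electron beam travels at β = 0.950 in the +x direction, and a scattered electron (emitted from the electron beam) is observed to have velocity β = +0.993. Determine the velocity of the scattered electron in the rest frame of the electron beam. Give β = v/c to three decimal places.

Invert the composition law: u' = (u − v)/(1 − uv/c²).
u' = (0.993 − 0.950) / (1 − (0.993)(0.950)) = 0.0430/0.0566 = 0.7590.

β = +0.759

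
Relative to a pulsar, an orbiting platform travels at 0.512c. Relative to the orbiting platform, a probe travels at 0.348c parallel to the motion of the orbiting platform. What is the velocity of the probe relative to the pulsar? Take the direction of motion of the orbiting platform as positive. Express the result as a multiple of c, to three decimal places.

With v = 0.512 and u' = 0.348 (in units of c),
u = (u' + v)/(1 + u'v/c²):
u = (0.348 + 0.512) / (1 + 0.348·0.512) = 0.8600/1.1782 = 0.7299
(Galilean addition would give +0.860c.)

0.730c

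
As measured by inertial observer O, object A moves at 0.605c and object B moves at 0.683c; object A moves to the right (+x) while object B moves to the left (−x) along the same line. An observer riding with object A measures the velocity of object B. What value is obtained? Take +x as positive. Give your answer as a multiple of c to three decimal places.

β_A = 0.605, β_B = -0.683.
Transform to A's frame with the inverse velocity-addition law: u' = (u − v)/(1 − uv/c²), taking u = β_B and v = β_A.
u' = (-0.683 − 0.605) / (1 − (0.605)(-0.683)) = -1.2880/1.4132 = -0.9114.

-0.911c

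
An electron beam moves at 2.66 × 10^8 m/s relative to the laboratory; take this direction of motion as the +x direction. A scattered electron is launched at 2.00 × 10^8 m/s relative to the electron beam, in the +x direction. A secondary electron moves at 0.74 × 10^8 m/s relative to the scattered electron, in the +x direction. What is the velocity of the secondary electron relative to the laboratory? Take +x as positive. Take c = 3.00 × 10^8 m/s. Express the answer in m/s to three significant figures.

2.96 × 10^8 m/s

Apply u = (u' + v)/(1 + u'v/c²) successively, working outward toward the laboratory.
(Dividing each given speed by c = 3.00 × 10^8 m/s to work in units of c.)
Start: velocity of the electron beam relative to the laboratory = 0.8867c.
Compose with the scattered electron (u' = 0.667 in the electron beam frame): u_1 = (0.667 + 0.887) / (1 + 0.667·0.887) = 1.5533/1.5911 = 0.9763.
Compose with the secondary electron (u' = 0.247 in the scattered electron frame): u_2 = (0.247 + 0.976) / (1 + 0.247·0.976) = 1.2229/1.2408 = 0.9856.
So u = 0.9856 × 3.00 × 10^8 m/s.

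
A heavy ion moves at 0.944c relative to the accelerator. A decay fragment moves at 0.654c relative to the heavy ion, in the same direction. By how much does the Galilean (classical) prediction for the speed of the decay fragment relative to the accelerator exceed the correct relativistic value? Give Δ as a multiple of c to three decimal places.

Δ = 0.610c

Galilean: u_cl = 0.654 + 0.944 = 1.5980.
Relativistic: u_rel = (0.654 + 0.944) / (1 + 0.654·0.944) = 1.5980/1.6174 = 0.9880.
Δ = 1.5980 − 0.9880 = 0.6100.
(The classical prediction exceeds c; the relativistic result does not.)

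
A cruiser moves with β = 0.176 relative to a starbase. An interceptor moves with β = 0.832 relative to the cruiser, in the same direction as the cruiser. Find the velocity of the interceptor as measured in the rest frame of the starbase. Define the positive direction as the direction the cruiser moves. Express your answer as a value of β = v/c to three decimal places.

With v = 0.176 and u' = 0.832 (in units of c),
u = (u' + v)/(1 + u'v/c²):
u = (0.832 + 0.176) / (1 + 0.832·0.176) = 1.0080/1.1464 = 0.8792

β = 0.879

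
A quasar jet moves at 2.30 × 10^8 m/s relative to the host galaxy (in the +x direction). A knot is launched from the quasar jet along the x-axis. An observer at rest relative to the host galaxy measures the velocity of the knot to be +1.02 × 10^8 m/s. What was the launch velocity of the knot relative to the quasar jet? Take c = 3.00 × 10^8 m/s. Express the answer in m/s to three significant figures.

-1.73 × 10^8 m/s

v = 0.767c, u = 0.340c.
Invert the composition law: u' = (u − v)/(1 − uv/c²).
u' = (0.340 − 0.767) / (1 − (0.340)(0.767)) = -0.4267/0.7393 = -0.5771.
u' = -0.5771 × 3.00 × 10^8 m/s.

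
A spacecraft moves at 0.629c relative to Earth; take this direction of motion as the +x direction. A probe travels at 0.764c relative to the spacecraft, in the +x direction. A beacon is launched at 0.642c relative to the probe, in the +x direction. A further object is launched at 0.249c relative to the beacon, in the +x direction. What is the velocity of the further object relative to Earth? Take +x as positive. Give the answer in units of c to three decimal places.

0.992c

Apply u = (u' + v)/(1 + u'v/c²) successively, working outward toward Earth.
Start: velocity of the spacecraft relative to Earth = 0.6290c.
Compose with the probe (u' = 0.764 in the spacecraft frame): u_1 = (0.764 + 0.629) / (1 + 0.764·0.629) = 1.3930/1.4806 = 0.9409.
Compose with the beacon (u' = 0.642 in the probe frame): u_2 = (0.642 + 0.941) / (1 + 0.642·0.941) = 1.5829/1.6040 = 0.9868.
Compose with the further object (u' = 0.249 in the beacon frame): u_3 = (0.249 + 0.987) / (1 + 0.249·0.987) = 1.2358/1.2457 = 0.9920.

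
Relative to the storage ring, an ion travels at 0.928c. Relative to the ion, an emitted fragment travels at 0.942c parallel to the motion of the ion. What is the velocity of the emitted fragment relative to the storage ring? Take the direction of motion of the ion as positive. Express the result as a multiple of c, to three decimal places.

With v = 0.928 and u' = 0.942 (in units of c),
u = (u' + v)/(1 + u'v/c²):
u = (0.942 + 0.928) / (1 + 0.942·0.928) = 1.8700/1.8742 = 0.9978
(Galilean addition would give +1.870c, exceeding c.)

0.998c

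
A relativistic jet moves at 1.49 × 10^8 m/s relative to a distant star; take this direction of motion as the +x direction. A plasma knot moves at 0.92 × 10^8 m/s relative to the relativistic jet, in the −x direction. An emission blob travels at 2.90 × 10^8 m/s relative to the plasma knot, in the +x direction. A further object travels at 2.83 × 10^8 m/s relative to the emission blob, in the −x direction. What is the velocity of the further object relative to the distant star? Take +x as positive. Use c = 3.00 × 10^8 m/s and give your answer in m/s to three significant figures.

+1.38 × 10^8 m/s

Apply u = (u' + v)/(1 + u'v/c²) successively, working outward toward the distant star.
(Dividing each given speed by c = 3.00 × 10^8 m/s to work in units of c.)
Start: velocity of the relativistic jet relative to the distant star = 0.4967c.
Compose with the plasma knot (u' = -0.307 in the relativistic jet frame): u_1 = (-0.307 + 0.497) / (1 + (-0.307)·0.497) = 0.1900/0.8477 = 0.2241.
Compose with the emission blob (u' = 0.967 in the plasma knot frame): u_2 = (0.967 + 0.224) / (1 + 0.967·0.224) = 1.1908/1.2167 = 0.9787.
Compose with the further object (u' = -0.943 in the emission blob frame): u_3 = (-0.943 + 0.979) / (1 + (-0.943)·0.979) = 0.0354/0.0767 = 0.4616.
So u = 0.4616 × 3.00 × 10^8 m/s.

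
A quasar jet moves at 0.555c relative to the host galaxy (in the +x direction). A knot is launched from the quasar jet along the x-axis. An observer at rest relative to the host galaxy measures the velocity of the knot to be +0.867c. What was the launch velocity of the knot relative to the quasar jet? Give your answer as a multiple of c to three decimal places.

Invert the composition law: u' = (u − v)/(1 − uv/c²).
u' = (0.867 − 0.555) / (1 − (0.867)(0.555)) = 0.3120/0.5188 = 0.6014.

+0.601c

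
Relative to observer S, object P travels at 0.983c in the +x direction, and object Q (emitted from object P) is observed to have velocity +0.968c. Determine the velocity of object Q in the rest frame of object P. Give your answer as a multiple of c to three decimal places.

Invert the composition law: u' = (u − v)/(1 − uv/c²).
u' = (0.968 − 0.983) / (1 − (0.968)(0.983)) = -0.0150/0.0485 = -0.3096.

-0.310c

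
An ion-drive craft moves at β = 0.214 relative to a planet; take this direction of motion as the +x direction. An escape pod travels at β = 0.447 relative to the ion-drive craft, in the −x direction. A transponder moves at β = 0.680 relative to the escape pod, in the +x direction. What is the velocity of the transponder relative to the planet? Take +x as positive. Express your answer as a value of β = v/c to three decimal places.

β = +0.512

Apply u = (u' + v)/(1 + u'v/c²) successively, working outward toward the planet.
Start: velocity of the ion-drive craft relative to the planet = 0.2140c.
Compose with the escape pod (u' = -0.447 in the ion-drive craft frame): u_1 = (-0.447 + 0.214) / (1 + (-0.447)·0.214) = -0.2330/0.9043 = -0.2576.
Compose with the transponder (u' = 0.680 in the escape pod frame): u_2 = (0.680 + (-0.258)) / (1 + 0.680·(-0.258)) = 0.4224/0.8248 = 0.5121.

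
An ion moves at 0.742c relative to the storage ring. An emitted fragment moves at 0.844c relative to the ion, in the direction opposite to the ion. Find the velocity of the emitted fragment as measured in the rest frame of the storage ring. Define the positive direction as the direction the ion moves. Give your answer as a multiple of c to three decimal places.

With v = 0.742 and u' = -0.844 (in units of c),
u = (u' + v)/(1 + u'v/c²):
u = (-0.844 + 0.742) / (1 + (-0.844)·0.742) = -0.1020/0.3738 = -0.2729

-0.273c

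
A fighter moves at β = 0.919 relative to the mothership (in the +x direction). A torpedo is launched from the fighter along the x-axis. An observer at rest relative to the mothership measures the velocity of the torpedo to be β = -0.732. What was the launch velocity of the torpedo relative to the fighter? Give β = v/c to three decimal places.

β = -0.987

Invert the composition law: u' = (u − v)/(1 − uv/c²).
u' = (-0.732 − 0.919) / (1 − (-0.732)(0.919)) = -1.6510/1.6727 = -0.9870.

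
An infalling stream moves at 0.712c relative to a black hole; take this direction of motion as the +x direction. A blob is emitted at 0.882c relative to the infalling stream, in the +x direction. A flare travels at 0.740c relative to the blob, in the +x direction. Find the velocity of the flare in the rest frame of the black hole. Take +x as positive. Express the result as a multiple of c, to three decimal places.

Apply u = (u' + v)/(1 + u'v/c²) successively, working outward toward the black hole.
Start: velocity of the infalling stream relative to the black hole = 0.7120c.
Compose with the blob (u' = 0.882 in the infalling stream frame): u_1 = (0.882 + 0.712) / (1 + 0.882·0.712) = 1.5940/1.6280 = 0.9791.
Compose with the flare (u' = 0.740 in the blob frame): u_2 = (0.740 + 0.979) / (1 + 0.740·0.979) = 1.7191/1.7246 = 0.9969.

0.997c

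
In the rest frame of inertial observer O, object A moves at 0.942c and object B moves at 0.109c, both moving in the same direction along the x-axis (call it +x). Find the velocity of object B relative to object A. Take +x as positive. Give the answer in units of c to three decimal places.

β_A = 0.942, β_B = 0.109.
Transform to A's frame with the inverse velocity-addition law: u' = (u − v)/(1 − uv/c²), taking u = β_B and v = β_A.
u' = (0.109 − 0.942) / (1 − (0.942)(0.109)) = -0.8330/0.8973 = -0.9283.

-0.928c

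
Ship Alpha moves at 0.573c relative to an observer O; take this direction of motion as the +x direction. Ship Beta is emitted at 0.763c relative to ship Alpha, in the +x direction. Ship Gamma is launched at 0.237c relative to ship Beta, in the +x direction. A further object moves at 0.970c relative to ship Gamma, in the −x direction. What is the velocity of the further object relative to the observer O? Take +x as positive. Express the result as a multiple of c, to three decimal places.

-0.193c

Apply u = (u' + v)/(1 + u'v/c²) successively, working outward toward the observer O.
Start: velocity of ship Alpha relative to the observer O = 0.5730c.
Compose with ship Beta (u' = 0.763 in ship Alpha frame): u_1 = (0.763 + 0.573) / (1 + 0.763·0.573) = 1.3360/1.4372 = 0.9296.
Compose with ship Gamma (u' = 0.237 in ship Beta frame): u_2 = (0.237 + 0.930) / (1 + 0.237·0.930) = 1.1666/1.2203 = 0.9560.
Compose with the further object (u' = -0.970 in ship Gamma frame): u_3 = (-0.970 + 0.956) / (1 + (-0.970)·0.956) = -0.0140/0.0727 = -0.1929.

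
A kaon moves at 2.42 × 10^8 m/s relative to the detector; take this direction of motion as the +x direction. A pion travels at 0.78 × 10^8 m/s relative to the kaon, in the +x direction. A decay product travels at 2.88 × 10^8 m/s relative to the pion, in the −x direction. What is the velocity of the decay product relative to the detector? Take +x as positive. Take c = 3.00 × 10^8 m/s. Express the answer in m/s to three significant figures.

Apply u = (u' + v)/(1 + u'v/c²) successively, working outward toward the detector.
(Dividing each given speed by c = 3.00 × 10^8 m/s to work in units of c.)
Start: velocity of the kaon relative to the detector = 0.8067c.
Compose with the pion (u' = 0.260 in the kaon frame): u_1 = (0.260 + 0.807) / (1 + 0.260·0.807) = 1.0667/1.2097 = 0.8817.
Compose with the decay product (u' = -0.960 in the pion frame): u_2 = (-0.960 + 0.882) / (1 + (-0.960)·0.882) = -0.0783/0.1535 = -0.5097.
So u = -0.5097 × 3.00 × 10^8 m/s.

-1.53 × 10^8 m/s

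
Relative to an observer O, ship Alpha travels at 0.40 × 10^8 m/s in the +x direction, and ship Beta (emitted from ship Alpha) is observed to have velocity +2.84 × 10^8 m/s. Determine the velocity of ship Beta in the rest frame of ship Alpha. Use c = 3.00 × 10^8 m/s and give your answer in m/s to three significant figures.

v = 0.133c, u = 0.947c.
Invert the composition law: u' = (u − v)/(1 − uv/c²).
u' = (0.947 − 0.133) / (1 − (0.947)(0.133)) = 0.8133/0.8738 = 0.9308.
u' = 0.9308 × 3.00 × 10^8 m/s.

+2.79 × 10^8 m/s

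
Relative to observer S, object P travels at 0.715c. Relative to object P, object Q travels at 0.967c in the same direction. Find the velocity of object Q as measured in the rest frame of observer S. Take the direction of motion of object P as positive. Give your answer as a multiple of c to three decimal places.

With v = 0.715 and u' = 0.967 (in units of c),
u = (u' + v)/(1 + u'v/c²):
u = (0.967 + 0.715) / (1 + 0.967·0.715) = 1.6820/1.6914 = 0.9944
(Galilean addition would give +1.682c, exceeding c.)

0.994c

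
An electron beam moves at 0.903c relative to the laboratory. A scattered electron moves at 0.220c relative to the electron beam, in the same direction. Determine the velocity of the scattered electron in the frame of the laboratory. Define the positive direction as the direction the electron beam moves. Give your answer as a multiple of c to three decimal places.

With v = 0.903 and u' = 0.220 (in units of c),
u = (u' + v)/(1 + u'v/c²):
u = (0.220 + 0.903) / (1 + 0.220·0.903) = 1.1230/1.1987 = 0.9369

0.937c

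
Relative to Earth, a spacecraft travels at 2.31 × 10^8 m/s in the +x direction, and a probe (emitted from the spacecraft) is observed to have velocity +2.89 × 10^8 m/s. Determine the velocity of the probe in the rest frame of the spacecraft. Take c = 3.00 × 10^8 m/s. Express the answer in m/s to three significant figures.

+2.25 × 10^8 m/s

v = 0.770c, u = 0.963c.
Invert the composition law: u' = (u − v)/(1 − uv/c²).
u' = (0.963 − 0.770) / (1 − (0.963)(0.770)) = 0.1933/0.2582 = 0.7487.
u' = 0.7487 × 3.00 × 10^8 m/s.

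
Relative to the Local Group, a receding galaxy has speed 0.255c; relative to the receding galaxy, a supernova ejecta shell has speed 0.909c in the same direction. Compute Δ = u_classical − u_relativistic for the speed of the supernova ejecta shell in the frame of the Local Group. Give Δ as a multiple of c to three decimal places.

Galilean: u_cl = 0.909 + 0.255 = 1.1640.
Relativistic: u_rel = (0.909 + 0.255) / (1 + 0.909·0.255) = 1.1640/1.2318 = 0.9450.
Δ = 1.1640 − 0.9450 = 0.2190.
(The classical prediction exceeds c; the relativistic result does not.)

Δ = 0.219c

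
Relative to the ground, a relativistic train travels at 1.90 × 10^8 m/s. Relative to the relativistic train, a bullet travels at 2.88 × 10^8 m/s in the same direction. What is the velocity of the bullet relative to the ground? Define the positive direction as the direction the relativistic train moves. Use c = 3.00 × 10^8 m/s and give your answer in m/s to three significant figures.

In units of c (dividing by 3.00 × 10^8 m/s): v = 0.633, u' = 0.960.
u = (u' + v)/(1 + u'v/c²):
u = (0.960 + 0.633) / (1 + 0.960·0.633) = 1.5933/1.6080 = 0.9909
(Galilean addition would give +1.593c, exceeding c.)
Converting back: u = 0.9909 × 3.00 × 10^8 m/s.

2.97 × 10^8 m/s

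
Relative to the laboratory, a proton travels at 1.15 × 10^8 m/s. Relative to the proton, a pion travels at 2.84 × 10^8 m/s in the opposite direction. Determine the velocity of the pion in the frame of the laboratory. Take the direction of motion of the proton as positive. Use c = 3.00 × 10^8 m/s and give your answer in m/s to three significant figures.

In units of c (dividing by 3.00 × 10^8 m/s): v = 0.383, u' = -0.947.
u = (u' + v)/(1 + u'v/c²):
u = (-0.947 + 0.383) / (1 + (-0.947)·0.383) = -0.5633/0.6371 = -0.8842
(Galilean addition would give -0.563c.)
Converting back: u = -0.8842 × 3.00 × 10^8 m/s.

-2.65 × 10^8 m/s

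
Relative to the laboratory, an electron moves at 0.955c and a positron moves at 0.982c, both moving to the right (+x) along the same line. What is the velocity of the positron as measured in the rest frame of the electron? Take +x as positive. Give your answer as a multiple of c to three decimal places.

+0.434c

β_A = 0.955, β_B = 0.982.
Transform to A's frame with the inverse velocity-addition law: u' = (u − v)/(1 − uv/c²), taking u = β_B and v = β_A.
u' = (0.982 − 0.955) / (1 − (0.955)(0.982)) = 0.0270/0.0622 = 0.4342.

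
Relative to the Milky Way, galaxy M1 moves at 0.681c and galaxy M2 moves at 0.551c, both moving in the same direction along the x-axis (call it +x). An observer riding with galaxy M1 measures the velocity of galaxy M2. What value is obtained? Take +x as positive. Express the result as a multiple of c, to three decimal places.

β_A = 0.681, β_B = 0.551.
Transform to A's frame with the inverse velocity-addition law: u' = (u − v)/(1 − uv/c²), taking u = β_B and v = β_A.
u' = (0.551 − 0.681) / (1 − (0.681)(0.551)) = -0.1300/0.6248 = -0.2081.

-0.208c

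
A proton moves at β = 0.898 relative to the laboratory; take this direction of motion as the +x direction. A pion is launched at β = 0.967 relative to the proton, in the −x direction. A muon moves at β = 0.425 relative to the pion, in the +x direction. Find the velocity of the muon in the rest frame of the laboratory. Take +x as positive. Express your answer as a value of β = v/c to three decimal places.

β = -0.128

Apply u = (u' + v)/(1 + u'v/c²) successively, working outward toward the laboratory.
Start: velocity of the proton relative to the laboratory = 0.8980c.
Compose with the pion (u' = -0.967 in the proton frame): u_1 = (-0.967 + 0.898) / (1 + (-0.967)·0.898) = -0.0690/0.1316 = -0.5242.
Compose with the muon (u' = 0.425 in the pion frame): u_2 = (0.425 + (-0.524)) / (1 + 0.425·(-0.524)) = -0.0992/0.7772 = -0.1276.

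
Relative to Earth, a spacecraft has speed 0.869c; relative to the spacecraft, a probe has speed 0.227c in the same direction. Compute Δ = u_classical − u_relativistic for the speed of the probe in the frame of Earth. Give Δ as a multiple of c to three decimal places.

Δ = 0.181c

Galilean: u_cl = 0.227 + 0.869 = 1.0960.
Relativistic: u_rel = (0.227 + 0.869) / (1 + 0.227·0.869) = 1.0960/1.1973 = 0.9154.
Δ = 1.0960 − 0.9154 = 0.1806.
(The classical prediction exceeds c; the relativistic result does not.)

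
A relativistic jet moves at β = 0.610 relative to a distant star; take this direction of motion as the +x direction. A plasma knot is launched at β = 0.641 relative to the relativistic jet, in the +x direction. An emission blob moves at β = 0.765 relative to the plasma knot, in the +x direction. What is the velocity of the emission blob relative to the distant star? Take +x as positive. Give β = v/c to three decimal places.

β = 0.986

Apply u = (u' + v)/(1 + u'v/c²) successively, working outward toward the distant star.
Start: velocity of the relativistic jet relative to the distant star = 0.6100c.
Compose with the plasma knot (u' = 0.641 in the relativistic jet frame): u_1 = (0.641 + 0.610) / (1 + 0.641·0.610) = 1.2510/1.3910 = 0.8993.
Compose with the emission blob (u' = 0.765 in the plasma knot frame): u_2 = (0.765 + 0.899) / (1 + 0.765·0.899) = 1.6643/1.6880 = 0.9860.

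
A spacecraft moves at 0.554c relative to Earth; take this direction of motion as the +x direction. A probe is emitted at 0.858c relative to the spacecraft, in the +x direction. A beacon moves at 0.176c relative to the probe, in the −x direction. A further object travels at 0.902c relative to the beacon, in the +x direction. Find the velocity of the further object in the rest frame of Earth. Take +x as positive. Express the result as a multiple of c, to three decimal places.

Apply u = (u' + v)/(1 + u'v/c²) successively, working outward toward Earth.
Start: velocity of the spacecraft relative to Earth = 0.5540c.
Compose with the probe (u' = 0.858 in the spacecraft frame): u_1 = (0.858 + 0.554) / (1 + 0.858·0.554) = 1.4120/1.4753 = 0.9571.
Compose with the beacon (u' = -0.176 in the probe frame): u_2 = (-0.176 + 0.957) / (1 + (-0.176)·0.957) = 0.7811/0.8316 = 0.9393.
Compose with the further object (u' = 0.902 in the beacon frame): u_3 = (0.902 + 0.939) / (1 + 0.902·0.939) = 1.8413/1.8472 = 0.9968.

+0.997c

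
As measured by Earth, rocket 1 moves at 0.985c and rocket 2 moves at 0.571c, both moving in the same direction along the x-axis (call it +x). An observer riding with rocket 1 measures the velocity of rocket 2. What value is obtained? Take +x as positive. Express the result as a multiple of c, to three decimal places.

β_A = 0.985, β_B = 0.571.
Transform to A's frame with the inverse velocity-addition law: u' = (u − v)/(1 − uv/c²), taking u = β_B and v = β_A.
u' = (0.571 − 0.985) / (1 − (0.985)(0.571)) = -0.4140/0.4376 = -0.9461.

-0.946c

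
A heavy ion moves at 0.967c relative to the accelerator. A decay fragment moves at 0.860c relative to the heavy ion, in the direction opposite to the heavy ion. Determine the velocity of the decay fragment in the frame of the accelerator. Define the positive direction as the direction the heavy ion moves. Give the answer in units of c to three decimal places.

With v = 0.967 and u' = -0.860 (in units of c),
u = (u' + v)/(1 + u'v/c²):
u = (-0.860 + 0.967) / (1 + (-0.860)·0.967) = 0.1070/0.1684 = 0.6355
(Galilean addition would give +0.107c.)

+0.635c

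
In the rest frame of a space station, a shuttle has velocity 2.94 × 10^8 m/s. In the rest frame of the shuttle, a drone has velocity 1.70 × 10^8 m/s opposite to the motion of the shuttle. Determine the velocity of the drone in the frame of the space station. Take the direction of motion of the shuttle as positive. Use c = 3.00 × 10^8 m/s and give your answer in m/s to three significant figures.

+2.79 × 10^8 m/s

In units of c (dividing by 3.00 × 10^8 m/s): v = 0.980, u' = -0.567.
u = (u' + v)/(1 + u'v/c²):
u = (-0.567 + 0.980) / (1 + (-0.567)·0.980) = 0.4133/0.4447 = 0.9295
Converting back: u = 0.9295 × 3.00 × 10^8 m/s.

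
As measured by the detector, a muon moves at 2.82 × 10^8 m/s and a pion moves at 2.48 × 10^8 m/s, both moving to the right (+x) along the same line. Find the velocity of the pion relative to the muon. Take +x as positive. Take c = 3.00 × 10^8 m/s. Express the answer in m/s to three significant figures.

β_A = 0.940, β_B = 0.827 (dividing each by c = 3.00 × 10^8 m/s).
Transform to A's frame with the inverse velocity-addition law: u' = (u − v)/(1 − uv/c²), taking u = β_B and v = β_A.
u' = (0.827 − 0.940) / (1 − (0.940)(0.827)) = -0.1133/0.2229 = -0.5084.
u' = -0.5084 × 3.00 × 10^8 m/s.

-1.53 × 10^8 m/s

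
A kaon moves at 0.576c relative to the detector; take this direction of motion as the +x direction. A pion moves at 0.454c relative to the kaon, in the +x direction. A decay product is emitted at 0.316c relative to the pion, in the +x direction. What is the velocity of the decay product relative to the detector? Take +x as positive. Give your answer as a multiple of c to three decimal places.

Apply u = (u' + v)/(1 + u'v/c²) successively, working outward toward the detector.
Start: velocity of the kaon relative to the detector = 0.5760c.
Compose with the pion (u' = 0.454 in the kaon frame): u_1 = (0.454 + 0.576) / (1 + 0.454·0.576) = 1.0300/1.2615 = 0.8165.
Compose with the decay product (u' = 0.316 in the pion frame): u_2 = (0.316 + 0.816) / (1 + 0.316·0.816) = 1.1325/1.2580 = 0.9002.

0.900c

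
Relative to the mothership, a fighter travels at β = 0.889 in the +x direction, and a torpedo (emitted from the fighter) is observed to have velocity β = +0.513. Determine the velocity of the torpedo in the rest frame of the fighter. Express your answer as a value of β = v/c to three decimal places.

Invert the composition law: u' = (u − v)/(1 − uv/c²).
u' = (0.513 − 0.889) / (1 − (0.513)(0.889)) = -0.3760/0.5439 = -0.6912.

β = -0.691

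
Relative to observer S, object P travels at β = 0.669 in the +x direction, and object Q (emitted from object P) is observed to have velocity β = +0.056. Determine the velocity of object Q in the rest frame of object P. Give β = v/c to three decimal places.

Invert the composition law: u' = (u − v)/(1 − uv/c²).
u' = (0.056 − 0.669) / (1 − (0.056)(0.669)) = -0.6130/0.9625 = -0.6369.

β = -0.637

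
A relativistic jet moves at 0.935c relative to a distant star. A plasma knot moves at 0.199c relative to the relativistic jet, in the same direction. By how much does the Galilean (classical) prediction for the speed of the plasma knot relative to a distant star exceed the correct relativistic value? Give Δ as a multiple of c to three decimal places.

Δ = 0.178c

Galilean: u_cl = 0.199 + 0.935 = 1.1340.
Relativistic: u_rel = (0.199 + 0.935) / (1 + 0.199·0.935) = 1.1340/1.1861 = 0.9561.
Δ = 1.1340 − 0.9561 = 0.1779.
(The classical prediction exceeds c; the relativistic result does not.)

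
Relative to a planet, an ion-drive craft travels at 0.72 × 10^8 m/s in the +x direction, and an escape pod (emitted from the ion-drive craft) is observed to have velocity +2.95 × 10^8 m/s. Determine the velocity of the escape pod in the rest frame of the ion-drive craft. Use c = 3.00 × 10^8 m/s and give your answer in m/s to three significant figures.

+2.92 × 10^8 m/s

v = 0.240c, u = 0.983c.
Invert the composition law: u' = (u − v)/(1 − uv/c²).
u' = (0.983 − 0.240) / (1 − (0.983)(0.240)) = 0.7433/0.7640 = 0.9729.
u' = 0.9729 × 3.00 × 10^8 m/s.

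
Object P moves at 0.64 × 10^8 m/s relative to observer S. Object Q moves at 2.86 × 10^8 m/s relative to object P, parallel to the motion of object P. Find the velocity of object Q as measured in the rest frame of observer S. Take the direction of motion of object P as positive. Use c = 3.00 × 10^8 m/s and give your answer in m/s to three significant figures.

In units of c (dividing by 3.00 × 10^8 m/s): v = 0.213, u' = 0.953.
u = (u' + v)/(1 + u'v/c²):
u = (0.953 + 0.213) / (1 + 0.953·0.213) = 1.1667/1.2034 = 0.9695
Converting back: u = 0.9695 × 3.00 × 10^8 m/s.

2.91 × 10^8 m/s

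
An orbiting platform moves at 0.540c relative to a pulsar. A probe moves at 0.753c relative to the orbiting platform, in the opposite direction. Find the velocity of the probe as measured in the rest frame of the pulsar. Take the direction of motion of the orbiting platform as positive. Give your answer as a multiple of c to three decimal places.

-0.359c

With v = 0.540 and u' = -0.753 (in units of c),
u = (u' + v)/(1 + u'v/c²):
u = (-0.753 + 0.540) / (1 + (-0.753)·0.540) = -0.2130/0.5934 = -0.3590
(Galilean addition would give -0.213c.)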